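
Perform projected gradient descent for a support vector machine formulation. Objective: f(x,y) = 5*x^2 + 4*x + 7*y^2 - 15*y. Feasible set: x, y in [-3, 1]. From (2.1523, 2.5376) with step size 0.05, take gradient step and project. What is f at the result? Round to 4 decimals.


Step 1: Compute gradient at (2.1523, 2.5376).
grad_x = 2*5*2.1523 + 4 = 25.523
grad_y = 2*7*2.5376 - 15 = 20.5264
Step 2: Gradient step.
x_raw = 2.1523 - 0.05*25.523 = 0.8762
y_raw = 2.5376 - 0.05*20.5264 = 1.5113
Step 3: Project onto [-3, 1].
x_proj = clip(0.8762) = 0.8762
y_proj = clip(1.5113) = 1.0
Step 4: Evaluate f.
f(0.8762, 1.0) = -0.6572


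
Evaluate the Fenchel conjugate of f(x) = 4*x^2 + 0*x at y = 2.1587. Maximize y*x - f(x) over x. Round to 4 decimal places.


f*(y) = sup_x {y*x - a*x^2 - b*x} = sup_x {(y-b)*x - a*x^2}
FOC: (y - b) - 2a*x = 0 => x* = (y - b)/(2a)
x* = (2.1587 - 0)/(2*4) = 0.2698
f*(2.1587) = (y-b)^2/(4a) = (2.1587 - 0)^2/(4*4)
= 4.66/16 = 0.2912


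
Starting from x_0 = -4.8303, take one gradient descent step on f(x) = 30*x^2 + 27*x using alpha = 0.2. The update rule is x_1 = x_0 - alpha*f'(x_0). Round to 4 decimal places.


We compute the gradient at x_0 and apply the update.
f'(x) = 60*x + 27
f'(-4.8303) = 60*-4.8303 + 27 = -262.818
x_1 = -4.8303 - 0.2*-262.818 = 47.7333


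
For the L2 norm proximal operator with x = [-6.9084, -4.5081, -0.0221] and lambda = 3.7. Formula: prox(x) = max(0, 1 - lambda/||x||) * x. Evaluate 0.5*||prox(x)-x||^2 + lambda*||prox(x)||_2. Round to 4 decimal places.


Step 1: Compute ||x||.
||x|| = 8.2492
Step 2: Compute scaling factor.
scale = max(0, 1 - 3.7/8.2492) = 0.5515
Step 3: prox(x) = [-3.8098, -2.4861, -0.0122]
||prox(x)|| = 4.5492
Step 4: Proximal objective.
0.5*||prox-x||^2 = 6.845
lambda*||prox|| = 16.832
Total = 23.6771


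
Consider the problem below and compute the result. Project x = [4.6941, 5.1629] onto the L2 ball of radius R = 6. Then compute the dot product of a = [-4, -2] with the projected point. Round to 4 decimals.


Step 1: Compute ||x|| (intermediates to 6 decimals).
||x|| = sqrt(4.6941^2 + 5.1629^2) = 6.97783
Step 2: Project.
Since ||x|| > R, scale = R/||x|| = 6/6.97783 = 0.859866, proj(x) = scale * x
proj(x) = [4.036297, 4.439402]
Step 3: Dot product.
a^T * proj(x) = -4*4.036297 - 2*4.439402 = -25.024


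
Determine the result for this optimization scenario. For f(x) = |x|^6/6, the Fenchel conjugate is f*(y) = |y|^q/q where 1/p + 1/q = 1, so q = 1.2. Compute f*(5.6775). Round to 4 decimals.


The conjugate exponent q satisfies 1/p + 1/q = 1.
p = 6, so q = 6/(6 - 1) = 1.2
|y|^q = 5.6775^1.2 = 8.035
f*(5.6775) = 8.035 / 1.2 = 6.6959


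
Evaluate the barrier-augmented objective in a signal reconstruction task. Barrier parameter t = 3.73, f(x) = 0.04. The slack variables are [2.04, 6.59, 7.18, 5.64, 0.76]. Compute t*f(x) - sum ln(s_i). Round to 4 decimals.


Step 1: Compute log-barrier.
ln values: [0.7129, 1.8856, 1.9713, 1.7299, -0.2744]
phi = -(0.7129 + 1.8856 + 1.9713 + 1.7299 - 0.2744) = -6.0252
Step 2: Compute augmented objective.
t*f(x) = 3.73*0.04 = 0.1492
Total = 0.1492 - 6.0252 = -5.876


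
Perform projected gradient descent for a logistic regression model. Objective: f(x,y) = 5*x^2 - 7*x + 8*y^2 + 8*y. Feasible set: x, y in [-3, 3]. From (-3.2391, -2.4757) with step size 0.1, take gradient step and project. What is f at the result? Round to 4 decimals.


Step 1: Compute gradient at (-3.2391, -2.4757).
grad_x = 2*5*-3.2391 - 7 = -39.391
grad_y = 2*8*-2.4757 + 8 = -31.6112
Step 2: Gradient step.
x_raw = -3.2391 - 0.1*-39.391 = 0.7
y_raw = -2.4757 - 0.1*-31.6112 = 0.6854
Step 3: Project onto [-3, 3].
x_proj = clip(0.7) = 0.7
y_proj = clip(0.6854) = 0.6854
Step 4: Evaluate f.
f(0.7, 0.6854) = 6.7918


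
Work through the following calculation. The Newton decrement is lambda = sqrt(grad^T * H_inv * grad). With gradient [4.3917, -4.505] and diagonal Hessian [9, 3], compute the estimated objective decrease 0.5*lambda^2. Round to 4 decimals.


Step 1: H is diagonal, so H^(-1) * g = [0.488, -1.5017].
Step 2: g^T H^(-1) g = sum_i g_i^2 / H_ii
  = (4.3917)^2/9 + (-4.505)^2/3
  = 2.143 + 6.765 = 8.908
Step 3: Objective decrease = 0.5 * g^T H^(-1) g = 4.454


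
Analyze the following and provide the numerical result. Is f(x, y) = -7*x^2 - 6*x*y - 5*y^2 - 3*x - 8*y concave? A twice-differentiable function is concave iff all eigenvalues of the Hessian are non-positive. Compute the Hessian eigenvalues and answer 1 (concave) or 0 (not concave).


The Hessian of f(x,y) = -7*x^2 - 6*x*y - 5*y^2 - 3*x - 8*y is:
H = [[-14, -6], [-6, -10]]
Trace = -14 - 10 = -24
Determinant = -14*-10 - (-6)^2 = 104
Discriminant = (-24)^2 - 4*104 = 160.0
Eigenvalues: lambda_1 = -18.3246, lambda_2 = -5.6754
The function is concave.

1


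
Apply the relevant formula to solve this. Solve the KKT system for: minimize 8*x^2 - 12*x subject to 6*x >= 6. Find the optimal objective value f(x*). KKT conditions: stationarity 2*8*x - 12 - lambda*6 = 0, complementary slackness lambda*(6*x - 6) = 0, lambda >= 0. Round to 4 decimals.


Step 1: Try lambda = 0 (constraint inactive).
x_unc = 12/(2*8) = 0.75
Check: 6*0.75 = 4.5 < 6 -- violated!
Step 2: Constraint must be active: 6*x = 6
x* = 6/6 = 1.0
lambda = (2*8*1.0 - 12)/6 = 0.6667
Step 3: Compute optimal value.
f(x*) = 8*1.0^2 - 12*1.0 = -4.0


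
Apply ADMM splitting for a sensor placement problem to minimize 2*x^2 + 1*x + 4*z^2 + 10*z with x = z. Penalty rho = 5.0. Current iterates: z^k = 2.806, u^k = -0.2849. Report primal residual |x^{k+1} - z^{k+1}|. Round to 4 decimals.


ADMM iteration with rho = 5.0, z^k = 2.806, u^k = -0.2849
Step 1: x-update.
Minimize 2*x^2 + 1*x + (5.0/2)*(x - 2.806 - 0.2849)^2
FOC: (2*2 + 5.0)*x = -1 + 5.0*(2.806 + 0.2849)
x^{k+1} = 1.6061
Step 2: z-update.
Minimize 4*z^2 + 10*z + (5.0/2)*(1.6061 - z - 0.2849)^2
FOC: (2*4 + 5.0)*z = -10 + 5.0*(1.6061 - 0.2849)
z^{k+1} = -0.2611
Step 3: u-update.
u^{k+1} = -0.2849 + 1.6061 + 0.2611 = 1.5822
Step 4: Primal residual = |1.6061 + 0.2611| = 1.8671


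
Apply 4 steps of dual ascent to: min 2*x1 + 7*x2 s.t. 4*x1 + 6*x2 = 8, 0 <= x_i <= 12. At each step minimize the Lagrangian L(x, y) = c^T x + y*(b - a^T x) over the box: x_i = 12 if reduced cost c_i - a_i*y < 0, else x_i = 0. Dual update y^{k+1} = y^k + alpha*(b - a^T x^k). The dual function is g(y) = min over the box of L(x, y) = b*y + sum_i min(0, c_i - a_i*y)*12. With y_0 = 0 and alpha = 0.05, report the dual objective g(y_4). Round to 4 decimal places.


Dual ascent for LP: min 2*x1 + 7*x2, 4*x1 + 6*x2 = 8, 0 <= x_i <= 12
Step 1: y^k = 0.0, reduced costs: (2.0, 7.0)
  x^k = (0.0, 0.0), subgradient = b - a^T x = 8.0
  y^{k+1} = 0.0 + 0.05*8.0 = 0.4
Step 2: y^k = 0.4, reduced costs: (0.4, 4.6)
  x^k = (0.0, 0.0), subgradient = b - a^T x = 8.0
  y^{k+1} = 0.4 + 0.05*8.0 = 0.8
Step 3: y^k = 0.8, reduced costs: (-1.2, 2.2)
  x^k = (12.0, 0.0), subgradient = b - a^T x = -40.0
  y^{k+1} = 0.8 + 0.05*-40.0 = -1.2
Step 4: y^k = -1.2, reduced costs: (6.8, 14.2)
  x^k = (0.0, 0.0), subgradient = b - a^T x = 8.0
  y^{k+1} = -1.2 + 0.05*8.0 = -0.8
Dual objective at y_4 = -0.8: reduced costs (5.2, 11.8), box minimizer x = (0.0, 0.0)
g(y_4) = b*y + (c1 - a1*y)*x1 + (c2 - a2*y)*x2 = 8*(-0.8) + 5.2*0.0 + 11.8*0.0 = -6.4 + 0.0 + 0.0 = -6.4


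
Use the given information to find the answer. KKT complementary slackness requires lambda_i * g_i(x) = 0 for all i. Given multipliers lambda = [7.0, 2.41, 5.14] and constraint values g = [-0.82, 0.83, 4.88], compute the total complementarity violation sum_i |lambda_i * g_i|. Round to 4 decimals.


KKT complementary slackness check:
lambda_1 * g_1 = 7.0 * -0.82 = -5.74
lambda_2 * g_2 = 2.41 * 0.83 = 2.0003
lambda_3 * g_3 = 5.14 * 4.88 = 25.0832
Total violation = 5.74 + 2.0003 + 25.0832 = 32.8235


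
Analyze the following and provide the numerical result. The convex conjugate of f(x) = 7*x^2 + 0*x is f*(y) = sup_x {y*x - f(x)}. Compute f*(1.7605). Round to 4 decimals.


f*(y) = sup_x {y*x - a*x^2 - b*x} = sup_x {(y-b)*x - a*x^2}
FOC: (y - b) - 2a*x = 0 => x* = (y - b)/(2a)
x* = (1.7605 - 0)/(2*7) = 0.1258
f*(1.7605) = (y-b)^2/(4a) = (1.7605 - 0)^2/(4*7)
= 3.0994/28 = 0.1107


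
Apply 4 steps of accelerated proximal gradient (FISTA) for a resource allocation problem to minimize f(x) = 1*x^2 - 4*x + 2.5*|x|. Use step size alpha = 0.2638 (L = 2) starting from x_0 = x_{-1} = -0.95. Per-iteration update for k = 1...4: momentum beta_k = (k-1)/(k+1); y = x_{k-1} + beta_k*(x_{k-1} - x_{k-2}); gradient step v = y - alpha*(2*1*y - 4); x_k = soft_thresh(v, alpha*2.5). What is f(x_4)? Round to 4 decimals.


FISTA on f(x) = 1*x^2 - 4*x + 2.5*|x|
L = 2, alpha = 0.2638
Iteration 1: beta = 0.0, y = -0.95 + 0.0*(-0.95 + 0.95) = -0.95
  grad(y) = -5.9, v = y - alpha*grad = 0.6064
  prox(v) = soft_thresh(0.6064, 0.6595) = 0.0
Iteration 2: beta = 0.3333, y = 0.0 + 0.3333*(0.0 + 0.95) = 0.3167
  grad(y) = -3.3667, v = y - alpha*grad = 1.2048
  prox(v) = soft_thresh(1.2048, 0.6595) = 0.5453
Iteration 3: beta = 0.5, y = 0.5453 + 0.5*(0.5453 - 0.0) = 0.8179
  grad(y) = -2.3641, v = y - alpha*grad = 1.4416
  prox(v) = soft_thresh(1.4416, 0.6595) = 0.7821
Iteration 4: beta = 0.6, y = 0.7821 + 0.6*(0.7821 - 0.5453) = 0.9242
  grad(y) = -2.1516, v = y - alpha*grad = 1.4918
  prox(v) = soft_thresh(1.4918, 0.6595) = 0.8323
f(x_4) = 1*0.8323^2 - 4*0.8323 + 2.5*|0.8323| = -0.5557


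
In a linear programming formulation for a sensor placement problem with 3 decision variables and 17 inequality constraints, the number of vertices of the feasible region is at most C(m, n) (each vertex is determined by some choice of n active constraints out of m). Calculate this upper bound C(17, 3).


Each vertex corresponds to some choice of n active constraints out of m, so the number of vertices is at most C(m, n) = m! / (n!(m-n)!).
m = 17, n = 3
Numerator: 17 * 16 * 15
Denominator: 3! = 6
C(17, 3) = 680


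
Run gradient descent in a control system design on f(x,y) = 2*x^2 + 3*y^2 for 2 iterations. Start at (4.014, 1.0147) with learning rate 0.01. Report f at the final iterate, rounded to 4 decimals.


Gradient descent on f(x,y) = 2*x^2 + 3*y^2.
Starting point: (4.014, 1.0147), alpha = 0.01
Step 1: grad_x = 2*2*4.014 = 16.056, grad_y = 2*3*1.0147 = 6.0882
  x_1 = 4.014 - 0.01*16.056 = 3.8534
  y_1 = 1.0147 - 0.01*6.0882 = 0.9538
Step 2: grad_x = 2*2*3.8534 = 15.4138, grad_y = 2*3*0.9538 = 5.7229
  x_2 = 3.8534 - 0.01*15.4138 = 3.6993
  y_2 = 0.9538 - 0.01*5.7229 = 0.8966
f(3.6993, 0.8966) = 2*3.6993^2 + 3*0.8966^2 = 29.7813


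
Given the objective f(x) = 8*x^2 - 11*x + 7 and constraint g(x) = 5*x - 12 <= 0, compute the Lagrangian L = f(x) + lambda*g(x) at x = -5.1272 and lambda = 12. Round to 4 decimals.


Step 1: Evaluate f(x).
f(-5.1272) = 8*(-5.1272)^2 - 11*(-5.1272) + 7 = 273.7046
Step 2: Evaluate g(x).
g(-5.1272) = 5*-5.1272 - 12 = -37.636
Step 3: Compute Lagrangian.
L = 273.7046 + 12*-37.636 = -177.9274


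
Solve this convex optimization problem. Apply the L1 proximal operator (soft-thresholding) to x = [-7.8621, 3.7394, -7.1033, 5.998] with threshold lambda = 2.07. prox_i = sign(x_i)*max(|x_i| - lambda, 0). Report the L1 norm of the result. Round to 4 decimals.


Soft-thresholding with lambda = 2.07:
prox(-7.8621) = sign(-7.8621)*max(|-7.8621| - 2.07, 0) = -5.7921
prox(3.7394) = sign(3.7394)*max(|3.7394| - 2.07, 0) = 1.6694
prox(-7.1033) = sign(-7.1033)*max(|-7.1033| - 2.07, 0) = -5.0333
prox(5.998) = sign(5.998)*max(|5.998| - 2.07, 0) = 3.928
prox(x) = [-5.7921, 1.6694, -5.0333, 3.928]
||prox(x)||_1 = 5.7921 + 1.6694 + 5.0333 + 3.928 = 16.4228


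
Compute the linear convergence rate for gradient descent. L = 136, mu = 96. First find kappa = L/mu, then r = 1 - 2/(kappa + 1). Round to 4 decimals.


Step 1: Compute the condition number.
kappa = L/mu = 136/96 = 1.4167
Step 2: Compute the convergence rate.
r = 1 - 2/(kappa + 1) = 1 - 2*mu/(L + mu) = (L - mu)/(L + mu) = 40/232 = 0.1724


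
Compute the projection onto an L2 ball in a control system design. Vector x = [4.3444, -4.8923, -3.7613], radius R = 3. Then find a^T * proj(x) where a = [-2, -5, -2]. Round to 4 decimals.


Step 1: Compute ||x|| (intermediates to 6 decimals).
||x|| = sqrt(4.3444^2 + (-4.8923)^2 + (-3.7613)^2) = 7.546906
Step 2: Project.
Since ||x|| > R, scale = R/||x|| = 3/7.546906 = 0.397514, proj(x) = scale * x
proj(x) = [1.72696, -1.944758, -1.495169]
Step 3: Dot product.
a^T * proj(x) = -2*1.72696 - 5*(-1.944758) - 2*(-1.495169) = 9.2602


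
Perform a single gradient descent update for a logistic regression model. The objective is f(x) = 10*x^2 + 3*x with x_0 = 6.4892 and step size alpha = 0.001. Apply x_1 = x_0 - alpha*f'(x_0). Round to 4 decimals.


We compute the gradient at x_0 and apply the update.
f'(x) = 20*x + 3
f'(6.4892) = 20*6.4892 + 3 = 132.784
x_1 = 6.4892 - 0.001*132.784 = 6.3564


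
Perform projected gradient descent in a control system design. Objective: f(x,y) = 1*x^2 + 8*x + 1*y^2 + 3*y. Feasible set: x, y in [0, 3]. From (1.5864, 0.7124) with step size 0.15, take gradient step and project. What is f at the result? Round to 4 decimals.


Step 1: Compute gradient at (1.5864, 0.7124).
grad_x = 2*1*1.5864 + 8 = 11.1728
grad_y = 2*1*0.7124 + 3 = 4.4248
Step 2: Gradient step.
x_raw = 1.5864 - 0.15*11.1728 = -0.0895
y_raw = 0.7124 - 0.15*4.4248 = 0.0487
Step 3: Project onto [0, 3].
x_proj = clip(-0.0895) = 0.0
y_proj = clip(0.0487) = 0.0487
Step 4: Evaluate f.
f(0.0, 0.0487) = 0.1484


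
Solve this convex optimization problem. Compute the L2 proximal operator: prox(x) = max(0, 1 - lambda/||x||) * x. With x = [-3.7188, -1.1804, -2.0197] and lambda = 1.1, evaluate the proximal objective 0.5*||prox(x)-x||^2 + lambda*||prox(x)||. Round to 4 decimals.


Step 1: Compute ||x||.
||x|| = 4.3934
Step 2: Compute scaling factor.
scale = max(0, 1 - 1.1/4.3934) = 0.7496
Step 3: prox(x) = [-2.7877, -0.8849, -1.514]
||prox(x)|| = 3.2934
Step 4: Proximal objective.
0.5*||prox-x||^2 = 0.605
lambda*||prox|| = 3.6227
Total = 4.2277


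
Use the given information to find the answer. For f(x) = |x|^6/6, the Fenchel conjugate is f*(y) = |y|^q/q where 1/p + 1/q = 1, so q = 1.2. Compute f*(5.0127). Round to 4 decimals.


The conjugate exponent q satisfies 1/p + 1/q = 1.
p = 6, so q = 6/(6 - 1) = 1.2
|y|^q = 5.0127^1.2 = 6.9197
f*(5.0127) = 6.9197 / 1.2 = 5.7664


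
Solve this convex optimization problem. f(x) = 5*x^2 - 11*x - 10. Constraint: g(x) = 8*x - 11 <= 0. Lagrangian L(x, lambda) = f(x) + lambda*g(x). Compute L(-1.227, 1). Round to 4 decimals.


Step 1: Evaluate f(x).
f(-1.227) = 5*(-1.227)^2 - 11*(-1.227) - 10 = 11.0246
Step 2: Evaluate g(x).
g(-1.227) = 8*-1.227 - 11 = -20.816
Step 3: Compute Lagrangian.
L = 11.0246 + 1*-20.816 = -9.7914


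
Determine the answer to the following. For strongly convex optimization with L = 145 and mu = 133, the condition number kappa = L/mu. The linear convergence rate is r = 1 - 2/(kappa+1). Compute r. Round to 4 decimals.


Step 1: Compute the condition number.
kappa = L/mu = 145/133 = 1.0902
Step 2: Compute the convergence rate.
r = 1 - 2/(kappa + 1) = 1 - 2*mu/(L + mu) = (L - mu)/(L + mu) = 12/278 = 0.0432


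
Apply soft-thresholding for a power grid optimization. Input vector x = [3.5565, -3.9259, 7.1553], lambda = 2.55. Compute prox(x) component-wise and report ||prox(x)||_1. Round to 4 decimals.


Soft-thresholding with lambda = 2.55:
prox(3.5565) = sign(3.5565)*max(|3.5565| - 2.55, 0) = 1.0065
prox(-3.9259) = sign(-3.9259)*max(|-3.9259| - 2.55, 0) = -1.3759
prox(7.1553) = sign(7.1553)*max(|7.1553| - 2.55, 0) = 4.6053
prox(x) = [1.0065, -1.3759, 4.6053]
||prox(x)||_1 = 1.0065 + 1.3759 + 4.6053 = 6.9877


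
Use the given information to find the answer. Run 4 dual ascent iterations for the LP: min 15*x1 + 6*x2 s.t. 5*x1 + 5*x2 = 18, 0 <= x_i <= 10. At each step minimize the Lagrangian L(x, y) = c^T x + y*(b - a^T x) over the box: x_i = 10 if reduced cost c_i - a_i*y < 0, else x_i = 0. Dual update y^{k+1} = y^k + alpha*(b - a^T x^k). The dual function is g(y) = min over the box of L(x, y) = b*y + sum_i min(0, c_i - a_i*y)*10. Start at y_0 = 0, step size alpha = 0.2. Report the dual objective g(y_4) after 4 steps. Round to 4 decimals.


Dual ascent for LP: min 15*x1 + 6*x2, 5*x1 + 5*x2 = 18, 0 <= x_i <= 10
Step 1: y^k = 0.0, reduced costs: (15.0, 6.0)
  x^k = (0.0, 0.0), subgradient = b - a^T x = 18.0
  y^{k+1} = 0.0 + 0.2*18.0 = 3.6
Step 2: y^k = 3.6, reduced costs: (-3.0, -12.0)
  x^k = (10.0, 10.0), subgradient = b - a^T x = -82.0
  y^{k+1} = 3.6 + 0.2*-82.0 = -12.8
Step 3: y^k = -12.8, reduced costs: (79.0, 70.0)
  x^k = (0.0, 0.0), subgradient = b - a^T x = 18.0
  y^{k+1} = -12.8 + 0.2*18.0 = -9.2
Step 4: y^k = -9.2, reduced costs: (61.0, 52.0)
  x^k = (0.0, 0.0), subgradient = b - a^T x = 18.0
  y^{k+1} = -9.2 + 0.2*18.0 = -5.6
Dual objective at y_4 = -5.6: reduced costs (43.0, 34.0), box minimizer x = (0.0, 0.0)
g(y_4) = b*y + (c1 - a1*y)*x1 + (c2 - a2*y)*x2 = 18*(-5.6) + 43.0*0.0 + 34.0*0.0 = -100.8 + 0.0 + 0.0 = -100.8


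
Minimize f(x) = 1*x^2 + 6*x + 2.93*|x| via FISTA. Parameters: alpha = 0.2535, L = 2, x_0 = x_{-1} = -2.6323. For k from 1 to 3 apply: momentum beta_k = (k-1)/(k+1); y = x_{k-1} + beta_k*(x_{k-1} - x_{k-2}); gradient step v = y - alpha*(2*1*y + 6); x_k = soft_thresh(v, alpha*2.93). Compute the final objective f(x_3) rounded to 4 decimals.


FISTA on f(x) = 1*x^2 + 6*x + 2.93*|x|
L = 2, alpha = 0.2535
Iteration 1: beta = 0.0, y = -2.6323 + 0.0*(-2.6323 + 2.6323) = -2.6323
  grad(y) = 0.7354, v = y - alpha*grad = -2.8187
  prox(v) = soft_thresh(-2.8187, 0.7428) = -2.076
Iteration 2: beta = 0.3333, y = -2.076 + 0.3333*(-2.076 + 2.6323) = -1.8905
  grad(y) = 2.2189, v = y - alpha*grad = -2.453
  prox(v) = soft_thresh(-2.453, 0.7428) = -1.7103
Iteration 3: beta = 0.5, y = -1.7103 + 0.5*(-1.7103 + 2.076) = -1.5274
  grad(y) = 2.9451, v = y - alpha*grad = -2.274
  prox(v) = soft_thresh(-2.274, 0.7428) = -1.5313
f(x_3) = 1*(-1.5313)^2 + 6*(-1.5313) + 2.93*|-1.5313| = -2.3562


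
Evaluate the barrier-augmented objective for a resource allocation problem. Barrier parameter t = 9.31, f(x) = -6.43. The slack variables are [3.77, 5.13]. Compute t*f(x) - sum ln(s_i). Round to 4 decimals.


Step 1: Compute log-barrier.
ln values: [1.3271, 1.6351]
phi = -(1.3271 + 1.6351) = -2.9622
Step 2: Compute augmented objective.
t*f(x) = 9.31*-6.43 = -59.8633
Total = -59.8633 - 2.9622 = -62.8255


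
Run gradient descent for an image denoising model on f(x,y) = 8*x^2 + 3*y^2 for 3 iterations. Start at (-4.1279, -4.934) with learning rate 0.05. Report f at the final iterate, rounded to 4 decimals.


Gradient descent on f(x,y) = 8*x^2 + 3*y^2.
Starting point: (-4.1279, -4.934), alpha = 0.05
Step 1: grad_x = 2*8*-4.1279 = -66.0464, grad_y = 2*3*-4.934 = -29.604
  x_1 = -4.1279 - 0.05*-66.0464 = -0.8256
  y_1 = -4.934 - 0.05*-29.604 = -3.4538
Step 2: grad_x = 2*8*-0.8256 = -13.2093, grad_y = 2*3*-3.4538 = -20.7228
  x_2 = -0.8256 - 0.05*-13.2093 = -0.1651
  y_2 = -3.4538 - 0.05*-20.7228 = -2.4177
Step 3: grad_x = 2*8*-0.1651 = -2.6419, grad_y = 2*3*-2.4177 = -14.506
  x_3 = -0.1651 - 0.05*-2.6419 = -0.033
  y_3 = -2.4177 - 0.05*-14.506 = -1.6924
f(-0.033, -1.6924) = 8*(-0.033)^2 + 3*(-1.6924)^2 = 8.601


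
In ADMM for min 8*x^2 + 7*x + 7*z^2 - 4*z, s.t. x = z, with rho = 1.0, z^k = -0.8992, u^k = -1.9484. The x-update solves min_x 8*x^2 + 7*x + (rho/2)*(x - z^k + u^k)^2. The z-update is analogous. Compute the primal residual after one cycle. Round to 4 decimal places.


ADMM iteration with rho = 1.0, z^k = -0.8992, u^k = -1.9484
Step 1: x-update.
Minimize 8*x^2 + 7*x + (1.0/2)*(x + 0.8992 - 1.9484)^2
FOC: (2*8 + 1.0)*x = -7 + 1.0*(-0.8992 + 1.9484)
x^{k+1} = -0.35
Step 2: z-update.
Minimize 7*z^2 - 4*z + (1.0/2)*(-0.35 - z - 1.9484)^2
FOC: (2*7 + 1.0)*z = 4 + 1.0*(-0.35 - 1.9484)
z^{k+1} = 0.1134
Step 3: u-update.
u^{k+1} = -1.9484 - 0.35 - 0.1134 = -2.4119
Step 4: Primal residual = |-0.35 - 0.1134| = 0.4635


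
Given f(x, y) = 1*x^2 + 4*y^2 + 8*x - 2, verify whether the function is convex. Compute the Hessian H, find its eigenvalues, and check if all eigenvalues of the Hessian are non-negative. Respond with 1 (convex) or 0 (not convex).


The Hessian of f(x,y) = 1*x^2 + 4*y^2 + 8*x - 2 is:
H = [[2, 0], [0, 8]]
Trace = 2 + 8 = 10
Determinant = 2*8 - (0)^2 = 16
Discriminant = (10)^2 - 4*16 = 36.0
Eigenvalues: lambda_1 = 2.0, lambda_2 = 8.0
The function is convex.

1


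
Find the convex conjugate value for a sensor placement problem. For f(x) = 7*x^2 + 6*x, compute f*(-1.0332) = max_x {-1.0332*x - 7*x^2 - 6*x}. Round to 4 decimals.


f*(y) = sup_x {y*x - a*x^2 - b*x} = sup_x {(y-b)*x - a*x^2}
FOC: (y - b) - 2a*x = 0 => x* = (y - b)/(2a)
x* = (-1.0332 - 6)/(2*7) = -0.5024
f*(-1.0332) = (y-b)^2/(4a) = (-1.0332 - 6)^2/(4*7)
= 49.4659/28 = 1.7666


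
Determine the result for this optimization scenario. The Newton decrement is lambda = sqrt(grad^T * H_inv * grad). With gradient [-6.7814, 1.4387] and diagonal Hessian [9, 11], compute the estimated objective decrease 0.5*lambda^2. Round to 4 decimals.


Step 1: H is diagonal, so H^(-1) * g = [-0.7535, 0.1308].
Step 2: g^T H^(-1) g = sum_i g_i^2 / H_ii
  = (-6.7814)^2/9 + (1.4387)^2/11
  = 5.1097 + 0.1882 = 5.2979
Step 3: Objective decrease = 0.5 * g^T H^(-1) g = 2.6489


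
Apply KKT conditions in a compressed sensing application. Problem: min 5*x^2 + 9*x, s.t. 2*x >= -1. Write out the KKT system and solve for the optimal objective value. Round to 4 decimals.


Step 1: Try lambda = 0 (constraint inactive).
x_unc = -9/(2*5) = -0.9
Check: 2*-0.9 = -1.8 < -1 -- violated!
Step 2: Constraint must be active: 2*x = -1
x* = -1/2 = -0.5
lambda = (2*5*(-0.5) + 9)/2 = 2.0
Step 3: Compute optimal value.
f(x*) = 5*(-0.5)^2 + 9*(-0.5) = -3.25


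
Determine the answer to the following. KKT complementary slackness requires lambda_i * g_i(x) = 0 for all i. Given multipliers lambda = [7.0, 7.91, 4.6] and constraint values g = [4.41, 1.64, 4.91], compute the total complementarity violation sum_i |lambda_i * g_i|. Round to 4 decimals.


KKT complementary slackness check:
lambda_1 * g_1 = 7.0 * 4.41 = 30.87
lambda_2 * g_2 = 7.91 * 1.64 = 12.9724
lambda_3 * g_3 = 4.6 * 4.91 = 22.586
Total violation = 30.87 + 12.9724 + 22.586 = 66.4284


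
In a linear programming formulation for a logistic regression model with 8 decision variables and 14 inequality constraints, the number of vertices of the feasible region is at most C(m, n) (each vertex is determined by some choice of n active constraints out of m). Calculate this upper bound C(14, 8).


Each vertex corresponds to some choice of n active constraints out of m, so the number of vertices is at most C(m, n) = m! / (n!(m-n)!).
m = 14, n = 8
Numerator: 14 * 13 * 12 * 11 * 10 * 9 * 8 * 7
Denominator: 8! = 40320
C(14, 8) = 3003


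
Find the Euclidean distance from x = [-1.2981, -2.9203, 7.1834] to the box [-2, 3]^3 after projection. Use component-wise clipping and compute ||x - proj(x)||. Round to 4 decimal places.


Project each component onto [-2, 3].
clip(-1.2981) = -1.2981, clip(-2.9203) = -2.0, clip(7.1834) = 3.0
Projection = [-1.2981, -2.0, 3.0]
Squared diffs: [0.0, 0.847, 17.5008]
Distance = sqrt(18.3478) = 4.2834


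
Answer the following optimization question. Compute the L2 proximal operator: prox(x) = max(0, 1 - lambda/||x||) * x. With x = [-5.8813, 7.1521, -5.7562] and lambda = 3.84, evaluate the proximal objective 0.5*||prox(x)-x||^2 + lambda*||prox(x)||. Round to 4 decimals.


Step 1: Compute ||x||.
||x|| = 10.903
Step 2: Compute scaling factor.
scale = max(0, 1 - 3.84/10.903) = 0.6478
Step 3: prox(x) = [-3.8099, 4.6332, -3.7289]
||prox(x)|| = 7.063
Step 4: Proximal objective.
0.5*||prox-x||^2 = 7.3728
lambda*||prox|| = 27.1219
Total = 34.4948


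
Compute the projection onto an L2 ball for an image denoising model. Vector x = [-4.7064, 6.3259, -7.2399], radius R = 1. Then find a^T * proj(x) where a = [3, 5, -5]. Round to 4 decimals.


Step 1: Compute ||x|| (intermediates to 6 decimals).
||x|| = sqrt((-4.7064)^2 + 6.3259^2 + (-7.2399)^2) = 10.704362
Step 2: Project.
Since ||x|| > R, scale = R/||x|| = 1/10.704362 = 0.09342, proj(x) = scale * x
proj(x) = [-0.439672, 0.590966, -0.676351]
Step 3: Dot product.
a^T * proj(x) = 3*(-0.439672) + 5*0.590966 - 5*(-0.676351) = 5.0176


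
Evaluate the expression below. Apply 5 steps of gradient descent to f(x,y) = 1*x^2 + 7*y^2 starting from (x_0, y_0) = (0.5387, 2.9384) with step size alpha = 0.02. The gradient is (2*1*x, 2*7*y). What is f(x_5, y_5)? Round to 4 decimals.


Gradient descent on f(x,y) = 1*x^2 + 7*y^2.
Starting point: (0.5387, 2.9384), alpha = 0.02
Step 1: grad_x = 2*1*0.5387 = 1.0774, grad_y = 2*7*2.9384 = 41.1376
  x_1 = 0.5387 - 0.02*1.0774 = 0.5172
  y_1 = 2.9384 - 0.02*41.1376 = 2.1156
Step 2: grad_x = 2*1*0.5172 = 1.0343, grad_y = 2*7*2.1156 = 29.6191
  x_2 = 0.5172 - 0.02*1.0343 = 0.4965
  y_2 = 2.1156 - 0.02*29.6191 = 1.5233
Step 3: grad_x = 2*1*0.4965 = 0.9929, grad_y = 2*7*1.5233 = 21.3257
  x_3 = 0.4965 - 0.02*0.9929 = 0.4766
  y_3 = 1.5233 - 0.02*21.3257 = 1.0968
Step 4: grad_x = 2*1*0.4766 = 0.9532, grad_y = 2*7*1.0968 = 15.3545
  x_4 = 0.4766 - 0.02*0.9532 = 0.4575
  y_4 = 1.0968 - 0.02*15.3545 = 0.7897
Step 5: grad_x = 2*1*0.4575 = 0.9151, grad_y = 2*7*0.7897 = 11.0553
  x_5 = 0.4575 - 0.02*0.9151 = 0.4392
  y_5 = 0.7897 - 0.02*11.0553 = 0.5686
f(0.4392, 0.5686) = 1*0.4392^2 + 7*0.5686^2 = 2.4557


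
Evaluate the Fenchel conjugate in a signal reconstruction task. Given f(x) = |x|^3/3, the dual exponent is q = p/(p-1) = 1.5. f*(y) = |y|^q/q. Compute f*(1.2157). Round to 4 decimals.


The conjugate exponent q satisfies 1/p + 1/q = 1.
p = 3, so q = 3/(3 - 1) = 1.5
|y|^q = 1.2157^1.5 = 1.3404
f*(1.2157) = 1.3404 / 1.5 = 0.8936


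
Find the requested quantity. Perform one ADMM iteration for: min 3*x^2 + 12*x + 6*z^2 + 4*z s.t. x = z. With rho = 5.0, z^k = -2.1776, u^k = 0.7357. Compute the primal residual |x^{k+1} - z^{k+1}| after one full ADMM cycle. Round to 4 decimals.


ADMM iteration with rho = 5.0, z^k = -2.1776, u^k = 0.7357
Step 1: x-update.
Minimize 3*x^2 + 12*x + (5.0/2)*(x + 2.1776 + 0.7357)^2
FOC: (2*3 + 5.0)*x = -12 + 5.0*(-2.1776 - 0.7357)
x^{k+1} = -2.4151
Step 2: z-update.
Minimize 6*z^2 + 4*z + (5.0/2)*(-2.4151 - z + 0.7357)^2
FOC: (2*6 + 5.0)*z = -4 + 5.0*(-2.4151 + 0.7357)
z^{k+1} = -0.7292
Step 3: u-update.
u^{k+1} = 0.7357 - 2.4151 + 0.7292 = -0.9502
Step 4: Primal residual = |-2.4151 + 0.7292| = 1.6859


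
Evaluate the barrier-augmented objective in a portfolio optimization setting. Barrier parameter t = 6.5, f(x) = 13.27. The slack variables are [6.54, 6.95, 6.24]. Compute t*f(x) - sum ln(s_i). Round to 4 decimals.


Step 1: Compute log-barrier.
ln values: [1.8779, 1.9387, 1.831]
phi = -(1.8779 + 1.9387 + 1.831) = -5.6477
Step 2: Compute augmented objective.
t*f(x) = 6.5*13.27 = 86.255
Total = 86.255 - 5.6477 = 80.6073


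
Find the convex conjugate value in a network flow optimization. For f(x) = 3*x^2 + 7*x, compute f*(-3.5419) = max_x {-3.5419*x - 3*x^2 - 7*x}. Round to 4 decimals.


f*(y) = sup_x {y*x - a*x^2 - b*x} = sup_x {(y-b)*x - a*x^2}
FOC: (y - b) - 2a*x = 0 => x* = (y - b)/(2a)
x* = (-3.5419 - 7)/(2*3) = -1.757
f*(-3.5419) = (y-b)^2/(4a) = (-3.5419 - 7)^2/(4*3)
= 111.1317/12 = 9.261


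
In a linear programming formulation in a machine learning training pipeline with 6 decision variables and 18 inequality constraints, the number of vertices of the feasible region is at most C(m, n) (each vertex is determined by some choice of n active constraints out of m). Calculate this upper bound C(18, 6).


Each vertex corresponds to some choice of n active constraints out of m, so the number of vertices is at most C(m, n) = m! / (n!(m-n)!).
m = 18, n = 6
Numerator: 18 * 17 * 16 * 15 * 14 * 13
Denominator: 6! = 720
C(18, 6) = 18564


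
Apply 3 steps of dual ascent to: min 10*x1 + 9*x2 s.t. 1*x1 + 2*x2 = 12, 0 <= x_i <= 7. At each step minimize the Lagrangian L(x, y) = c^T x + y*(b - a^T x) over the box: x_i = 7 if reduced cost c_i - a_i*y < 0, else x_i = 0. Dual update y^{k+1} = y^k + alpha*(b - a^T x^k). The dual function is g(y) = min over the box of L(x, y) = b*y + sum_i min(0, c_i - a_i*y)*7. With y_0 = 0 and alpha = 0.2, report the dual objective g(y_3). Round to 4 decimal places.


Dual ascent for LP: min 10*x1 + 9*x2, 1*x1 + 2*x2 = 12, 0 <= x_i <= 7
Step 1: y^k = 0.0, reduced costs: (10.0, 9.0)
  x^k = (0.0, 0.0), subgradient = b - a^T x = 12.0
  y^{k+1} = 0.0 + 0.2*12.0 = 2.4
Step 2: y^k = 2.4, reduced costs: (7.6, 4.2)
  x^k = (0.0, 0.0), subgradient = b - a^T x = 12.0
  y^{k+1} = 2.4 + 0.2*12.0 = 4.8
Step 3: y^k = 4.8, reduced costs: (5.2, -0.6)
  x^k = (0.0, 7.0), subgradient = b - a^T x = -2.0
  y^{k+1} = 4.8 + 0.2*-2.0 = 4.4
Dual objective at y_3 = 4.4: reduced costs (5.6, 0.2), box minimizer x = (0.0, 0.0)
g(y_3) = b*y + (c1 - a1*y)*x1 + (c2 - a2*y)*x2 = 12*4.4 + 5.6*0.0 + 0.2*0.0 = 52.8 + 0.0 + 0.0 = 52.8


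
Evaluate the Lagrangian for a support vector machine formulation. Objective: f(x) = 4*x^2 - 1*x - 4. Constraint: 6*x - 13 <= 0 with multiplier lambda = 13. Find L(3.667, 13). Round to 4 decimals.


Step 1: Evaluate f(x).
f(3.667) = 4*3.667^2 - 1*3.667 - 4 = 46.1206
Step 2: Evaluate g(x).
g(3.667) = 6*3.667 - 13 = 9.002
Step 3: Compute Lagrangian.
L = 46.1206 + 13*9.002 = 163.1466


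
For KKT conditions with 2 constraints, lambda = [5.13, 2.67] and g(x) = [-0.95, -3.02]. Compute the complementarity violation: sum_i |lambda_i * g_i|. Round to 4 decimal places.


KKT complementary slackness check:
lambda_1 * g_1 = 5.13 * -0.95 = -4.8735
lambda_2 * g_2 = 2.67 * -3.02 = -8.0634
Total violation = 4.8735 + 8.0634 = 12.9369


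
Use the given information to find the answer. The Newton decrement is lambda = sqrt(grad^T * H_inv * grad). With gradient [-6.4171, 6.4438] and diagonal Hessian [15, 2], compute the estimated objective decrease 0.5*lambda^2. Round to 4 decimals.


Step 1: H is diagonal, so H^(-1) * g = [-0.4278, 3.2219].
Step 2: g^T H^(-1) g = sum_i g_i^2 / H_ii
  = (-6.4171)^2/15 + (6.4438)^2/2
  = 2.7453 + 20.7613 = 23.5066
Step 3: Objective decrease = 0.5 * g^T H^(-1) g = 11.7533


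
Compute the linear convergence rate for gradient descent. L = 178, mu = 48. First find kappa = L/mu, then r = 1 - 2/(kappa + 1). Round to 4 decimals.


Step 1: Compute the condition number.
kappa = L/mu = 178/48 = 3.7083
Step 2: Compute the convergence rate.
r = 1 - 2/(kappa + 1) = 1 - 2*mu/(L + mu) = (L - mu)/(L + mu) = 130/226 = 0.5752


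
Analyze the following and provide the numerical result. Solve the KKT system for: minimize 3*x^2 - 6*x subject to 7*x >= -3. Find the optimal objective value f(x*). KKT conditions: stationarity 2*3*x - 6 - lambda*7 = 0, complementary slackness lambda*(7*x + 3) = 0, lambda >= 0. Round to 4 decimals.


Step 1: Try lambda = 0 (constraint inactive).
Stationarity: 2*3*x - 6 = 0
x* = 6/(2*3) = 1.0
Check constraint: 7*1.0 = 7.0 >= -3 -- satisfied.
Step 2: Compute optimal value.
f(x*) = 3*1.0^2 - 6*1.0 = -3.0


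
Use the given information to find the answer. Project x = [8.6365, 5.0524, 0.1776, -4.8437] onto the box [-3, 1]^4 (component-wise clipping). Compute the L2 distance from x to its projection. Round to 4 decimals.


Project each component onto [-3, 1].
clip(8.6365) = 1.0, clip(5.0524) = 1.0, clip(0.1776) = 0.1776, clip(-4.8437) = -3.0
Projection = [1.0, 1.0, 0.1776, -3.0]
Squared diffs: [58.3161, 16.4219, 0.0, 3.3992]
Distance = sqrt(78.1372) = 8.8395


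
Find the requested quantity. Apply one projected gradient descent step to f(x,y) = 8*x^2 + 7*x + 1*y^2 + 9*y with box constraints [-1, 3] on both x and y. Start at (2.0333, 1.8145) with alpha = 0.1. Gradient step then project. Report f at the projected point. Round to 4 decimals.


Step 1: Compute gradient at (2.0333, 1.8145).
grad_x = 2*8*2.0333 + 7 = 39.5328
grad_y = 2*1*1.8145 + 9 = 12.629
Step 2: Gradient step.
x_raw = 2.0333 - 0.1*39.5328 = -1.92
y_raw = 1.8145 - 0.1*12.629 = 0.5516
Step 3: Project onto [-1, 3].
x_proj = clip(-1.92) = -1.0
y_proj = clip(0.5516) = 0.5516
Step 4: Evaluate f.
f(-1.0, 0.5516) = 6.2687


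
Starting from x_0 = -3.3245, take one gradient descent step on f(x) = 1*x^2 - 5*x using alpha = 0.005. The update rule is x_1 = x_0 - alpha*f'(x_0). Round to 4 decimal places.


We compute the gradient at x_0 and apply the update.
f'(x) = 2*x - 5
f'(-3.3245) = 2*-3.3245 - 5 = -11.649
x_1 = -3.3245 - 0.005*-11.649 = -3.2663


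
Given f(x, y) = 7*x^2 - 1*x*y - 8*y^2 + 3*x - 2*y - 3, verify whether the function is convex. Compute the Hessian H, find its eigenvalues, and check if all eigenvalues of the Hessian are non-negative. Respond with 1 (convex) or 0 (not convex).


The Hessian of f(x,y) = 7*x^2 - 1*x*y - 8*y^2 + 3*x - 2*y - 3 is:
H = [[14, -1], [-1, -16]]
Trace = 14 - 16 = -2
Determinant = 14*-16 - (-1)^2 = -225
Discriminant = (-2)^2 - 4*-225 = 904.0
Eigenvalues: lambda_1 = -16.0333, lambda_2 = 14.0333
The function is not convex.

0


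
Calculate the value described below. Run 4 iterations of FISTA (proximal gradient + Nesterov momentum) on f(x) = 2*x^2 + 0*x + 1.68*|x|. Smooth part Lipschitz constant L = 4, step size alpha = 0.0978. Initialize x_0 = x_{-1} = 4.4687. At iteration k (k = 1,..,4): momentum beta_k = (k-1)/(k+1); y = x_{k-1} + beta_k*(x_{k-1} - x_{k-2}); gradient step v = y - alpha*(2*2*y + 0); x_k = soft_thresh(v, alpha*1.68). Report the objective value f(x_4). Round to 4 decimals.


FISTA on f(x) = 2*x^2 + 0*x + 1.68*|x|
L = 4, alpha = 0.0978
Iteration 1: beta = 0.0, y = 4.4687 + 0.0*(4.4687 - 4.4687) = 4.4687
  grad(y) = 17.8748, v = y - alpha*grad = 2.7205
  prox(v) = soft_thresh(2.7205, 0.1643) = 2.5562
Iteration 2: beta = 0.3333, y = 2.5562 + 0.3333*(2.5562 - 4.4687) = 1.9188
  grad(y) = 7.675, v = y - alpha*grad = 1.1681
  prox(v) = soft_thresh(1.1681, 0.1643) = 1.0038
Iteration 3: beta = 0.5, y = 1.0038 + 0.5*(1.0038 - 2.5562) = 0.2276
  grad(y) = 0.9105, v = y - alpha*grad = 0.1386
  prox(v) = soft_thresh(0.1386, 0.1643) = 0.0
Iteration 4: beta = 0.6, y = 0.0 + 0.6*(0.0 - 1.0038) = -0.6023
  grad(y) = -2.4092, v = y - alpha*grad = -0.3667
  prox(v) = soft_thresh(-0.3667, 0.1643) = -0.2024
f(x_4) = 2*(-0.2024)^2 + 0*(-0.2024) + 1.68*|-0.2024| = 0.4219


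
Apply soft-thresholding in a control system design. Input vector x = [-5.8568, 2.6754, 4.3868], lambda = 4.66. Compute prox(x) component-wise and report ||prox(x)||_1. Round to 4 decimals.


Soft-thresholding with lambda = 4.66:
prox(-5.8568) = sign(-5.8568)*max(|-5.8568| - 4.66, 0) = -1.1968
prox(2.6754) = sign(2.6754)*max(|2.6754| - 4.66, 0) = 0.0
prox(4.3868) = sign(4.3868)*max(|4.3868| - 4.66, 0) = 0.0
prox(x) = [-1.1968, 0.0, 0.0]
||prox(x)||_1 = 1.1968 + 0.0 + 0.0 = 1.1968


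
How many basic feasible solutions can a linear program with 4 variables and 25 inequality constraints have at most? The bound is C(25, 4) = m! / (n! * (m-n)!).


Each vertex corresponds to some choice of n active constraints out of m, so the number of vertices is at most C(m, n) = m! / (n!(m-n)!).
m = 25, n = 4
Numerator: 25 * 24 * 23 * 22
Denominator: 4! = 24
C(25, 4) = 12650


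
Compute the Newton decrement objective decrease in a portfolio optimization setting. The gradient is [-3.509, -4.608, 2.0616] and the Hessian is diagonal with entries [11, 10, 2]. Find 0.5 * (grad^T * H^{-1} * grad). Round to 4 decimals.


Step 1: H is diagonal, so H^(-1) * g = [-0.319, -0.4608, 1.0308].
Step 2: g^T H^(-1) g = sum_i g_i^2 / H_ii
  = (-3.509)^2/11 + (-4.608)^2/10 + (2.0616)^2/2
  = 1.1194 + 2.1234 + 2.1251 = 5.3678
Step 3: Objective decrease = 0.5 * g^T H^(-1) g = 2.6839


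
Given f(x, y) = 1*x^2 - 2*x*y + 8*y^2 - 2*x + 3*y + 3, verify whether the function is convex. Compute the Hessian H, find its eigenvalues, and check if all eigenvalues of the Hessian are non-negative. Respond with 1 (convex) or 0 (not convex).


The Hessian of f(x,y) = 1*x^2 - 2*x*y + 8*y^2 - 2*x + 3*y + 3 is:
H = [[2, -2], [-2, 16]]
Trace = 2 + 16 = 18
Determinant = 2*16 - (-2)^2 = 28
Discriminant = (18)^2 - 4*28 = 212.0
Eigenvalues: lambda_1 = 1.7199, lambda_2 = 16.2801
The function is convex.

1


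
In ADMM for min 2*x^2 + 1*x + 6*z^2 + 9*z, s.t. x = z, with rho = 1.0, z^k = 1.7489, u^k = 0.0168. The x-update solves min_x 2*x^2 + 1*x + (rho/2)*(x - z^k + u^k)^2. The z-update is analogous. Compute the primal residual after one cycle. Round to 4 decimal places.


ADMM iteration with rho = 1.0, z^k = 1.7489, u^k = 0.0168
Step 1: x-update.
Minimize 2*x^2 + 1*x + (1.0/2)*(x - 1.7489 + 0.0168)^2
FOC: (2*2 + 1.0)*x = -1 + 1.0*(1.7489 - 0.0168)
x^{k+1} = 0.1464
Step 2: z-update.
Minimize 6*z^2 + 9*z + (1.0/2)*(0.1464 - z + 0.0168)^2
FOC: (2*6 + 1.0)*z = -9 + 1.0*(0.1464 + 0.0168)
z^{k+1} = -0.6798
Step 3: u-update.
u^{k+1} = 0.0168 + 0.1464 + 0.6798 = 0.843
Step 4: Primal residual = |0.1464 + 0.6798| = 0.8262


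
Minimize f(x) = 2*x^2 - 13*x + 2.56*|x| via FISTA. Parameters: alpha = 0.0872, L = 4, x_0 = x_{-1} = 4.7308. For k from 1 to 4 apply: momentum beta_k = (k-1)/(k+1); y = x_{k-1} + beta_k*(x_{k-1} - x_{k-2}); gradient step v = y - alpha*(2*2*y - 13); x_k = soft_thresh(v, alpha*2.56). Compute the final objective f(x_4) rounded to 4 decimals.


FISTA on f(x) = 2*x^2 - 13*x + 2.56*|x|
L = 4, alpha = 0.0872
Iteration 1: beta = 0.0, y = 4.7308 + 0.0*(4.7308 - 4.7308) = 4.7308
  grad(y) = 5.9232, v = y - alpha*grad = 4.2143
  prox(v) = soft_thresh(4.2143, 0.2232) = 3.9911
Iteration 2: beta = 0.3333, y = 3.9911 + 0.3333*(3.9911 - 4.7308) = 3.7445
  grad(y) = 1.9779, v = y - alpha*grad = 3.572
  prox(v) = soft_thresh(3.572, 0.2232) = 3.3488
Iteration 3: beta = 0.5, y = 3.3488 + 0.5*(3.3488 - 3.9911) = 3.0276
  grad(y) = -0.8895, v = y - alpha*grad = 3.1052
  prox(v) = soft_thresh(3.1052, 0.2232) = 2.882
Iteration 4: beta = 0.6, y = 2.882 + 0.6*(2.882 - 3.3488) = 2.6019
  grad(y) = -2.5925, v = y - alpha*grad = 2.8279
  prox(v) = soft_thresh(2.8279, 0.2232) = 2.6047
f(x_4) = 2*2.6047^2 - 13*2.6047 + 2.56*|2.6047| = -13.6241


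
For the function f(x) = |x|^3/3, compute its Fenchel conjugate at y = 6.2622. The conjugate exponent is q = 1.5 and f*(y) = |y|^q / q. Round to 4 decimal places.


The conjugate exponent q satisfies 1/p + 1/q = 1.
p = 3, so q = 3/(3 - 1) = 1.5
|y|^q = 6.2622^1.5 = 15.6708
f*(6.2622) = 15.6708 / 1.5 = 10.4472


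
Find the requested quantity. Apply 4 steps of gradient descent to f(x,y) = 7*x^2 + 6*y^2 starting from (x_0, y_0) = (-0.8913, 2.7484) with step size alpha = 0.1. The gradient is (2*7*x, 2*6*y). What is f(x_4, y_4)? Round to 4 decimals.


Gradient descent on f(x,y) = 7*x^2 + 6*y^2.
Starting point: (-0.8913, 2.7484), alpha = 0.1
Step 1: grad_x = 2*7*-0.8913 = -12.4782, grad_y = 2*6*2.7484 = 32.9808
  x_1 = -0.8913 - 0.1*-12.4782 = 0.3565
  y_1 = 2.7484 - 0.1*32.9808 = -0.5497
Step 2: grad_x = 2*7*0.3565 = 4.9913, grad_y = 2*6*-0.5497 = -6.5962
  x_2 = 0.3565 - 0.1*4.9913 = -0.1426
  y_2 = -0.5497 - 0.1*-6.5962 = 0.1099
Step 3: grad_x = 2*7*-0.1426 = -1.9965, grad_y = 2*6*0.1099 = 1.3192
  x_3 = -0.1426 - 0.1*-1.9965 = 0.057
  y_3 = 0.1099 - 0.1*1.3192 = -0.022
Step 4: grad_x = 2*7*0.057 = 0.7986, grad_y = 2*6*-0.022 = -0.2638
  x_4 = 0.057 - 0.1*0.7986 = -0.0228
  y_4 = -0.022 - 0.1*-0.2638 = 0.0044
f(-0.0228, 0.0044) = 7*(-0.0228)^2 + 6*0.0044^2 = 0.0038


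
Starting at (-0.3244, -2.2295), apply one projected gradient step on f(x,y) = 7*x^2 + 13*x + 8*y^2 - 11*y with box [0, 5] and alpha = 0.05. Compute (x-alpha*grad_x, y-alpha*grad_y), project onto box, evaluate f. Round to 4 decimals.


Step 1: Compute gradient at (-0.3244, -2.2295).
grad_x = 2*7*-0.3244 + 13 = 8.4584
grad_y = 2*8*-2.2295 - 11 = -46.672
Step 2: Gradient step.
x_raw = -0.3244 - 0.05*8.4584 = -0.7473
y_raw = -2.2295 - 0.05*-46.672 = 0.1041
Step 3: Project onto [0, 5].
x_proj = clip(-0.7473) = 0.0
y_proj = clip(0.1041) = 0.1041
Step 4: Evaluate f.
f(0.0, 0.1041) = -1.0584


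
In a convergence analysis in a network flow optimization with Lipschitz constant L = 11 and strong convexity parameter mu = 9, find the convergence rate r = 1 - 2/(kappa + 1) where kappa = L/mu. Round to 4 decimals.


Step 1: Compute the condition number.
kappa = L/mu = 11/9 = 1.2222
Step 2: Compute the convergence rate.
r = 1 - 2/(kappa + 1) = 1 - 2*mu/(L + mu) = (L - mu)/(L + mu) = 2/20 = 0.1
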